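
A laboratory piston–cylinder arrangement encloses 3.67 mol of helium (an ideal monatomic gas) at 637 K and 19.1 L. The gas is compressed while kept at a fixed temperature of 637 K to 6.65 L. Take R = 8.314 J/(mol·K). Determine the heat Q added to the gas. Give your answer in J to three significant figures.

Isothermal ⇒ ΔU = 0, so Q = W = nRT ln(V₂/V₁).
Q = (3.67)(8.314)(637) ln(6.65/19.1) = 19436 × -1.055 = -20507 J.

Q ≈ -20500 J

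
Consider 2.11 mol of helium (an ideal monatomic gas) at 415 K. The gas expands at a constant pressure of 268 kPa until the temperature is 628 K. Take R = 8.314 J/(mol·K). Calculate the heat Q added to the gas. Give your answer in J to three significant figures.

Q ≈ 9340 J

Isobaric: W = nRΔT = (2.11)(8.314)(213) = 3737 J.
ΔU = nCᵥΔT with Cᵥ = 3R/2: ΔU = (2.11)(12.47)(213) = 5605 J.
Q = ΔU + W = 5605 + 3737 = 9341 J.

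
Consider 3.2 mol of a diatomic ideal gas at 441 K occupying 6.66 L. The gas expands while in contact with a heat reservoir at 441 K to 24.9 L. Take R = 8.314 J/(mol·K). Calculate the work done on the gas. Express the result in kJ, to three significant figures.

W ≈ -15.5 kJ

Isothermal: W = nRT ln(V₂/V₁).
W = (3.2)(8.314)(441) × ln(24.9/6.66)
  = 11733 × 1.319
W_by_gas = 15473 J; work on gas = −W_by = -15473 J.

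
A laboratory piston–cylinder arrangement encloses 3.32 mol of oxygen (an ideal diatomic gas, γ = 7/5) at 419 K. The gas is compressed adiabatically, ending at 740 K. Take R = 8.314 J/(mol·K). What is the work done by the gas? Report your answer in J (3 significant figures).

Adiabatic ⇒ Q = 0, so W_by = −ΔU = nCᵥ(T₁ − T₂).
Cᵥ = 5R/2 = 20.79 J/(mol·K).
W = (3.32)(20.79)(419 − 740) = -22151 J.

W ≈ -22200 J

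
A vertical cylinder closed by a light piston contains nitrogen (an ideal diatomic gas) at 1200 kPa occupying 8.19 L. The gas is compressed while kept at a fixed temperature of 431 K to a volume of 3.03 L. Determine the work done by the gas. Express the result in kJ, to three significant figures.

Isothermal: W = nRT ln(V₂/V₁) = P₁V₁ ln(V₂/V₁).
P₁V₁ = (1200 kPa)(8.19 L) = 9828 J.
W = 9828 × ln(3.03/8.19) = 9828 × -0.9944
W_by_gas = -9772 J.

W ≈ -9.77 kJ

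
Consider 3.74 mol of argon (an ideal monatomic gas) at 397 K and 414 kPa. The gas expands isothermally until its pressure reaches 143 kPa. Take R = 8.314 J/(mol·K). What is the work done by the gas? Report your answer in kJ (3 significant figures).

Isothermal process: W = nRT ln(V₂/V₁) = nRT ln(P₁/P₂).
W = (3.74)(8.314)(397) × ln(414/143)
  = 12344 × ln(2.895) = 12344 × 1.063
W_by_gas = 13122 J.

W ≈ 13.1 kJ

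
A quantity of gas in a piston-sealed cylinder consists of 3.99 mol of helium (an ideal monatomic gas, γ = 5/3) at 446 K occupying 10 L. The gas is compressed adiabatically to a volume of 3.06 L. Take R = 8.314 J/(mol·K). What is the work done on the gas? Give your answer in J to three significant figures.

W ≈ 26700 J

Adiabatic: TV^(γ−1) = const with γ = 5/3.
T₂ = T₁ (V₁/V₂)^(γ−1) = 446 × (10/3.06)^0.667 = 446 × 2.202 = 982.2 K.
W_by = nCᵥ(T₁ − T₂) = (3.99)(12.47)(446 − 982.2) = -26680 J.
Work on gas = −W_by = 26680 J.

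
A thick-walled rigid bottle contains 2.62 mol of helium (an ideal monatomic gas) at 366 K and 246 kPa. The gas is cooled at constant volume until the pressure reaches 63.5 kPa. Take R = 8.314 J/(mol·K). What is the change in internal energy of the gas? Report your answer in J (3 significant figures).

ΔU ≈ -8870 J

Constant volume ⇒ W = 0, so Q = ΔU = nCᵥΔT with Cᵥ = 3R/2 = 12.47 J/(mol·K).
At constant V, T₂/T₁ = P₂/P₁ ⇒ ΔT = T₁(P₂/P₁ − 1) = 366·(63.5/246 − 1) = -271.5 K.
ΔU = (2.62)(12.47)(-271.5) = -8872 J.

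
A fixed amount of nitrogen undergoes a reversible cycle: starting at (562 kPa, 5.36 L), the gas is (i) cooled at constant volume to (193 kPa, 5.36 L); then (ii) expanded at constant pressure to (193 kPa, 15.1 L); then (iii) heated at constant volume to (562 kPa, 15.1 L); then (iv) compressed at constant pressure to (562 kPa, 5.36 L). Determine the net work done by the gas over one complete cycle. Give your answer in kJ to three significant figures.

W_net ≈ -3.59 kJ

Constant-volume legs do no work.
W(ii) = (193)(15.1 − 5.36) = 1880 J; W(iv) = (562)(5.36 − 15.1) = -5474 J.
W_net = 1880 − 5474 = -3594 J (the counter-clockwise enclosed area).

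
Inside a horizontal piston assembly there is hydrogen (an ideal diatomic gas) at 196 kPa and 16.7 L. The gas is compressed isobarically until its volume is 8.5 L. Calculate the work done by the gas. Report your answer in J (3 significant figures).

W ≈ -1610 J

Isobaric: W = P ΔV.
W = (196 kPa)(8.5 − 16.7 L) = (196)(-8.2) = -1607 J.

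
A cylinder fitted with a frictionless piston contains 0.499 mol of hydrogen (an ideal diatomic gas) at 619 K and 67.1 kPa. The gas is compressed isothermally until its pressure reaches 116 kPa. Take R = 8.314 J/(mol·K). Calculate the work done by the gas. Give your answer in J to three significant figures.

W ≈ -1410 J

Isothermal process: W = nRT ln(V₂/V₁) = nRT ln(P₁/P₂).
W = (0.499)(8.314)(619) × ln(67.1/116)
  = 2568 × ln(0.5784) = 2568 × -0.5474
W_by_gas = -1406 J.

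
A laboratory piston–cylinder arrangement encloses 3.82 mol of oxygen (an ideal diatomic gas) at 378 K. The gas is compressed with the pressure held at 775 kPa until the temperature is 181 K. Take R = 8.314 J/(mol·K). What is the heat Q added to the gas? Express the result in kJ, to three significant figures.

Isobaric: W = nRΔT = (3.82)(8.314)(-197) = -6257 J.
ΔU = nCᵥΔT with Cᵥ = 5R/2: ΔU = (3.82)(20.79)(-197) = -15642 J.
Q = ΔU + W = -15642 − 6257 = -21898 J.

Q ≈ -21.9 kJ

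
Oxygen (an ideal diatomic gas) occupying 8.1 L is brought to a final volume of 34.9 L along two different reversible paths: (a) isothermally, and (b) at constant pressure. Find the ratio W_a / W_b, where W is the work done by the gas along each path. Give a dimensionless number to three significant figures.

Path (a) isothermal: W = P₁V₁ ln(V₂/V₁) → W_a/(P₁V₁) = 1.461.
Path (b) isobaric: W = P₁(V₂ − V₁) → W_b/(P₁V₁) = 3.309.
W_a / W_b = 1.461 / 3.309 = 0.4415.

W_a / W_b ≈ 0.441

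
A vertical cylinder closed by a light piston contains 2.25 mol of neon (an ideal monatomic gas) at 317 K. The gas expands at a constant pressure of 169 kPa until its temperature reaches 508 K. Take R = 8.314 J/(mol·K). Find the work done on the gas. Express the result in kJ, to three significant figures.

Isobaric: W = P ΔV = nR ΔT.
W = (2.25)(8.314)(508 − 317) = 3573 J.
Work on gas = −W_by = -3573 J.

W ≈ -3.57 kJ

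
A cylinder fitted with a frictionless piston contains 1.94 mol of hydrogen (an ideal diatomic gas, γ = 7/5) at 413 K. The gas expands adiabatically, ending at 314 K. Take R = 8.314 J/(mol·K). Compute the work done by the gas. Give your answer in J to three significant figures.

Adiabatic ⇒ Q = 0, so W_by = −ΔU = nCᵥ(T₁ − T₂).
Cᵥ = 5R/2 = 20.79 J/(mol·K).
W = (1.94)(20.79)(413 − 314) = 3992 J.

W ≈ 3990 J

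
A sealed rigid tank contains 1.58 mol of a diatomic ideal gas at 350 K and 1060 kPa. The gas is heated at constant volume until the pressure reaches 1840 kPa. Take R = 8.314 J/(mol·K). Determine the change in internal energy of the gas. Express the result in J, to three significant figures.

ΔU ≈ 8460 J

Constant volume ⇒ W = 0, so Q = ΔU = nCᵥΔT with Cᵥ = 5R/2 = 20.79 J/(mol·K).
At constant V, T₂/T₁ = P₂/P₁ ⇒ ΔT = T₁(P₂/P₁ − 1) = 350·(1840/1060 − 1) = 257.5 K.
ΔU = (1.58)(20.79)(257.5) = 8458 J.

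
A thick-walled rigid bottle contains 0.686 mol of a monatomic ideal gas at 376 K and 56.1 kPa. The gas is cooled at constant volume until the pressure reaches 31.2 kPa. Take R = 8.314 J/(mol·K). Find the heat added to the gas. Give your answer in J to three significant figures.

Q ≈ -1430 J

Constant volume ⇒ W = 0, so Q = ΔU = nCᵥΔT with Cᵥ = 3R/2 = 12.47 J/(mol·K).
At constant V, T₂/T₁ = P₂/P₁ ⇒ ΔT = T₁(P₂/P₁ − 1) = 376·(31.2/56.1 − 1) = -166.9 K.
ΔU = (0.686)(12.47)(-166.9) = -1428 J.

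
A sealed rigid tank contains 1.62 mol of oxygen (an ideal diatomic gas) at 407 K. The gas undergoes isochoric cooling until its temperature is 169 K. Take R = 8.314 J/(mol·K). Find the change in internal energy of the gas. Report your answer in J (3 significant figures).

ΔU ≈ -8010 J

Constant volume ⇒ W = 0, so Q = ΔU = nCᵥΔT with Cᵥ = 5R/2 = 20.79 J/(mol·K).
ΔU = (1.62)(20.79)(169 − 407) = -8014 J.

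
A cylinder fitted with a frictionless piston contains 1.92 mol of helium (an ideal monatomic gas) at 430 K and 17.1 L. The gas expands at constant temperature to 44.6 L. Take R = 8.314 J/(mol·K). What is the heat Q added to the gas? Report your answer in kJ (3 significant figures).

Q ≈ 6.58 kJ

Isothermal ⇒ ΔU = 0, so Q = W = nRT ln(V₂/V₁).
Q = (1.92)(8.314)(430) ln(44.6/17.1) = 6864 × 0.9587 = 6580 J.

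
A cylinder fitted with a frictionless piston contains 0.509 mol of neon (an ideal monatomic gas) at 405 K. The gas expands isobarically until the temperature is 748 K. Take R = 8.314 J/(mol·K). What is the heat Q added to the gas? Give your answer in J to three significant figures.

Isobaric: W = nRΔT = (0.509)(8.314)(343) = 1452 J.
ΔU = nCᵥΔT with Cᵥ = 3R/2: ΔU = (0.509)(12.47)(343) = 2177 J.
Q = ΔU + W = 2177 + 1452 = 3629 J.

Q ≈ 3630 J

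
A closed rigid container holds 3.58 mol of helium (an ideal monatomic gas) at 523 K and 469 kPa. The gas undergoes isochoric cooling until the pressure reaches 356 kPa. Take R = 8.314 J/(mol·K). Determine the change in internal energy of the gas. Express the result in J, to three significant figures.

Constant volume ⇒ W = 0, so Q = ΔU = nCᵥΔT with Cᵥ = 3R/2 = 12.47 J/(mol·K).
At constant V, T₂/T₁ = P₂/P₁ ⇒ ΔT = T₁(P₂/P₁ − 1) = 523·(356/469 − 1) = -126 K.
ΔU = (3.58)(12.47)(-126) = -5626 J.

ΔU ≈ -5630 J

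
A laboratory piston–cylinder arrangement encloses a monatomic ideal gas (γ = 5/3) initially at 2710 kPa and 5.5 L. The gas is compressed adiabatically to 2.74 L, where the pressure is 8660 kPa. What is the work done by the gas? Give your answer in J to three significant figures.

Adiabatic: W = (P₁V₁ − P₂V₂)/(γ − 1) with γ = 5/3.
P₁V₁ = 14905 J, P₂V₂ = 23728 J.
W = (14905 − 23728) / 0.6667 = -13235 J.

W ≈ -13200 J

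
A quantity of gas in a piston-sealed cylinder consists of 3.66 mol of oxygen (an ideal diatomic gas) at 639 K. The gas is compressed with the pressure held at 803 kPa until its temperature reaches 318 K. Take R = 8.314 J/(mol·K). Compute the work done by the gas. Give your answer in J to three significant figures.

W ≈ -9770 J

Isobaric: W = P ΔV = nR ΔT.
W = (3.66)(8.314)(318 − 639) = -9768 J.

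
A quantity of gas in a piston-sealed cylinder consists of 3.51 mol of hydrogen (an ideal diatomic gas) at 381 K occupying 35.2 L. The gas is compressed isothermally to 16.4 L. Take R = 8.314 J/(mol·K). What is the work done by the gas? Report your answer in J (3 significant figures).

Isothermal: W = nRT ln(V₂/V₁).
W = (3.51)(8.314)(381) × ln(16.4/35.2)
  = 11118 × -0.7638
W_by_gas = -8492 J.

W ≈ -8490 J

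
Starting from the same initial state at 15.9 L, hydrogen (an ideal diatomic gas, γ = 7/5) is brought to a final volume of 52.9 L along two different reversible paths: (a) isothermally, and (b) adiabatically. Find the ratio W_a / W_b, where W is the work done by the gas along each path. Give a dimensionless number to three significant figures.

W_a / W_b ≈ 1.26

Path (a) isothermal: W = P₁V₁ ln(V₂/V₁) → W_a/(P₁V₁) = 1.202.
Path (b) adiabatic: W = P₁V₁(1 − (V₁/V₂)^(γ−1))/(γ−1) → W_b/(P₁V₁) = 0.9543.
W_a / W_b = 1.202 / 0.9543 = 1.26.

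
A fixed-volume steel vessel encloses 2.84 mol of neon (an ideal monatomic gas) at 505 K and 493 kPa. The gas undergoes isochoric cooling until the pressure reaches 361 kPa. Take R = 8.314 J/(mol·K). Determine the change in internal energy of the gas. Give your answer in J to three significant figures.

ΔU ≈ -4790 J

Constant volume ⇒ W = 0, so Q = ΔU = nCᵥΔT with Cᵥ = 3R/2 = 12.47 J/(mol·K).
At constant V, T₂/T₁ = P₂/P₁ ⇒ ΔT = T₁(P₂/P₁ − 1) = 505·(361/493 − 1) = -135.2 K.
ΔU = (2.84)(12.47)(-135.2) = -4789 J.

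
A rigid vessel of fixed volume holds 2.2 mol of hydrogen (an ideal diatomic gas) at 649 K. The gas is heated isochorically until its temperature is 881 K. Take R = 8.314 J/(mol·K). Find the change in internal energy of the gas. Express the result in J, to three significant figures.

ΔU ≈ 10600 J

Constant volume ⇒ W = 0, so Q = ΔU = nCᵥΔT with Cᵥ = 5R/2 = 20.79 J/(mol·K).
ΔU = (2.2)(20.79)(881 − 649) = 10609 J.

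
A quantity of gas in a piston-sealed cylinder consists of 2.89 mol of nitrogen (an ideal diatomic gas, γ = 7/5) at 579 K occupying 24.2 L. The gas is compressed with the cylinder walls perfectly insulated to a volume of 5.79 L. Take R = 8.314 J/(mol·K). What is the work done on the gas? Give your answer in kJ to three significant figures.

W ≈ 26.8 kJ

Adiabatic: TV^(γ−1) = const with γ = 7/5.
T₂ = T₁ (V₁/V₂)^(γ−1) = 579 × (24.2/5.79)^0.4 = 579 × 1.772 = 1026 K.
W_by = nCᵥ(T₁ − T₂) = (2.89)(20.79)(579 − 1026) = -26849 J.
Work on gas = −W_by = 26849 J.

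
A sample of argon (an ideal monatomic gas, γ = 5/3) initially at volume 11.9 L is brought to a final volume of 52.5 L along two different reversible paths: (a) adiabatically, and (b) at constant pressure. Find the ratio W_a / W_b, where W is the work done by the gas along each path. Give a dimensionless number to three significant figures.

Path (a) adiabatic: W = P₁V₁(1 − (V₁/V₂)^(γ−1))/(γ−1) → W_a/(P₁V₁) = 0.9424.
Path (b) isobaric: W = P₁(V₂ − V₁) → W_b/(P₁V₁) = 3.412.
W_a / W_b = 0.9424 / 3.412 = 0.2762.

W_a / W_b ≈ 0.276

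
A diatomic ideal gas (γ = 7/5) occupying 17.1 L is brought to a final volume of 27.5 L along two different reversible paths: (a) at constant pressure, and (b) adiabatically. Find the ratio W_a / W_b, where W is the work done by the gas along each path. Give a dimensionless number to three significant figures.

Path (a) isobaric: W = P₁(V₂ − V₁) → W_a/(P₁V₁) = 0.6082.
Path (b) adiabatic: W = P₁V₁(1 − (V₁/V₂)^(γ−1))/(γ−1) → W_b/(P₁V₁) = 0.4327.
W_a / W_b = 0.6082 / 0.4327 = 1.406.

W_a / W_b ≈ 1.41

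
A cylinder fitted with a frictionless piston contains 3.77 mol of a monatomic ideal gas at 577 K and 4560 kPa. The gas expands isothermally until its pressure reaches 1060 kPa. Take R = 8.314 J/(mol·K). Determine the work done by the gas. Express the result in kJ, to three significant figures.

Isothermal process: W = nRT ln(V₂/V₁) = nRT ln(P₁/P₂).
W = (3.77)(8.314)(577) × ln(4560/1060)
  = 18085 × ln(4.302) = 18085 × 1.459
W_by_gas = 26388 J.

W ≈ 26.4 kJ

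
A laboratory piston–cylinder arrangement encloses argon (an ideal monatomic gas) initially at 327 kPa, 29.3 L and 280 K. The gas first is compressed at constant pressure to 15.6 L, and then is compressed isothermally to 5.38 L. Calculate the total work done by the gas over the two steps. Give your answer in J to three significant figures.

Step 1 (isobaric): W = PΔV = (327 kPa)(15.6 − 29.3 L) = -4480 J.
After step 1: P = 327 kPa, V = 15.6 L, T = 149.1 K.
Step 2 (isothermal): W = P₁V₁ ln(V₂/V₁) = (5101) ln(5.38/15.6) = -5431 J.
W_total = -4480 − 5431 = -9911 J.

W_total ≈ -9910 J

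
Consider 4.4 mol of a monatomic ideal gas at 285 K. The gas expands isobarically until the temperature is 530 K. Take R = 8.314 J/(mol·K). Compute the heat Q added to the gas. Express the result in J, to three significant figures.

Isobaric: W = nRΔT = (4.4)(8.314)(245) = 8962 J.
ΔU = nCᵥΔT with Cᵥ = 3R/2: ΔU = (4.4)(12.47)(245) = 13444 J.
Q = ΔU + W = 13444 + 8962 = 22406 J.

Q ≈ 22400 J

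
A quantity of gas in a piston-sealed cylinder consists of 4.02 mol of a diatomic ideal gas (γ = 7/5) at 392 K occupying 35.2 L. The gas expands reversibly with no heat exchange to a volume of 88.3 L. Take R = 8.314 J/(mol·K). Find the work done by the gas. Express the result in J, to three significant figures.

Adiabatic: TV^(γ−1) = const with γ = 7/5.
T₂ = T₁ (V₁/V₂)^(γ−1) = 392 × (35.2/88.3)^0.4 = 392 × 0.6922 = 271.3 K.
W_by = nCᵥ(T₁ − T₂) = (4.02)(20.79)(392 − 271.3) = 10082 J.

W ≈ 10100 J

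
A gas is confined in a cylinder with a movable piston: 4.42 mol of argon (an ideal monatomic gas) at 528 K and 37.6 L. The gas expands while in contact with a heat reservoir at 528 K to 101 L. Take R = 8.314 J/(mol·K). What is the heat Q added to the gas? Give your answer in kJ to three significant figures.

Q ≈ 19.2 kJ

Isothermal ⇒ ΔU = 0, so Q = W = nRT ln(V₂/V₁).
Q = (4.42)(8.314)(528) ln(101/37.6) = 19403 × 0.9881 = 19172 J.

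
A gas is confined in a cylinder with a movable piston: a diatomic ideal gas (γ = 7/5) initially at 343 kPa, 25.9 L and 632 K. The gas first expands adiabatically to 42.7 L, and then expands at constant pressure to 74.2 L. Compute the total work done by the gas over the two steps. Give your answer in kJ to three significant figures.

W_total ≈ 9.39 kJ

Step 1 (adiabatic): W = (P₁V₁ − P₂V₂)/(γ−1) = (8884 − 7273)/0.4 = 4026 J.
After step 1: P = 170.3 kPa, V = 42.7 L, T = 517.4 K.
Step 2 (isobaric): W = PΔV = (170.3 kPa)(74.2 − 42.7 L) = 5366 J.
W_total = 4026 + 5366 = 9391 J.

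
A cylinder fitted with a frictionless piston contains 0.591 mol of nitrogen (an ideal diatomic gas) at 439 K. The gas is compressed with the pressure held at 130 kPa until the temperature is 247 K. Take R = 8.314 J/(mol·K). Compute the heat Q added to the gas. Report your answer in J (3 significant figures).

Isobaric: W = nRΔT = (0.591)(8.314)(-192) = -943.4 J.
ΔU = nCᵥΔT with Cᵥ = 5R/2: ΔU = (0.591)(20.79)(-192) = -2359 J.
Q = ΔU + W = -2359 − 943.4 = -3302 J.

Q ≈ -3300 J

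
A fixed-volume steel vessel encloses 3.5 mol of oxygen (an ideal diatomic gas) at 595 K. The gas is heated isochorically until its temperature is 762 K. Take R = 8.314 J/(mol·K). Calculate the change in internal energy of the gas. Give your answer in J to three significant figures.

ΔU ≈ 12100 J

Constant volume ⇒ W = 0, so Q = ΔU = nCᵥΔT with Cᵥ = 5R/2 = 20.79 J/(mol·K).
ΔU = (3.5)(20.79)(762 − 595) = 12149 J.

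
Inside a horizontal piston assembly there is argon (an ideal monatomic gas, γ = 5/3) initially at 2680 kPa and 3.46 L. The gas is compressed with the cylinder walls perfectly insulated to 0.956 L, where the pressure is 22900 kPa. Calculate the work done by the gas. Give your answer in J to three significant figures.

Adiabatic: W = (P₁V₁ − P₂V₂)/(γ − 1) with γ = 5/3.
P₁V₁ = 9273 J, P₂V₂ = 21892 J.
W = (9273 − 21892) / 0.6667 = -18929 J.

W ≈ -18900 J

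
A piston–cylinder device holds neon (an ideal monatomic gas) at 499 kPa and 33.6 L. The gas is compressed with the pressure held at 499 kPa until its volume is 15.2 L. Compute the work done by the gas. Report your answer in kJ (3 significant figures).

Isobaric: W = P ΔV.
W = (499 kPa)(15.2 − 33.6 L) = (499)(-18.4) = -9182 J.

W ≈ -9.18 kJ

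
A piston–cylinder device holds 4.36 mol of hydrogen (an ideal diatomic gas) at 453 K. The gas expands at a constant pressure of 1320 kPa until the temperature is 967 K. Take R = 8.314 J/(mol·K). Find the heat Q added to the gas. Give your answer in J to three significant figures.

Isobaric: W = nRΔT = (4.36)(8.314)(514) = 18632 J.
ΔU = nCᵥΔT with Cᵥ = 5R/2: ΔU = (4.36)(20.79)(514) = 46580 J.
Q = ΔU + W = 46580 + 18632 = 65212 J.

Q ≈ 65200 J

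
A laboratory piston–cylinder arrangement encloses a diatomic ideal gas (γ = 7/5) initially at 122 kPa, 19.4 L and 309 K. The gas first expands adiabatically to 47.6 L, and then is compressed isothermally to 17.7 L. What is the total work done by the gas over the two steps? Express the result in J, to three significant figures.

Step 1 (adiabatic): W = (P₁V₁ − P₂V₂)/(γ−1) = (2367 − 1653)/0.4 = 1785 J.
After step 1: P = 34.72 kPa, V = 47.6 L, T = 215.8 K.
Step 2 (isothermal): W = P₁V₁ ln(V₂/V₁) = (1653) ln(17.7/47.6) = -1635 J.
W_total = 1785 − 1635 = 149.7 J.

W_total ≈ 150 J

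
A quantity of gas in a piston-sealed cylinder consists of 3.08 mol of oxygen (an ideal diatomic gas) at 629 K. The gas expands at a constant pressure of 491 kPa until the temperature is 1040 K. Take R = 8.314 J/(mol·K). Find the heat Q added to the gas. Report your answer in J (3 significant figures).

Q ≈ 36800 J

Isobaric: W = nRΔT = (3.08)(8.314)(411) = 10525 J.
ΔU = nCᵥΔT with Cᵥ = 5R/2: ΔU = (3.08)(20.79)(411) = 26311 J.
Q = ΔU + W = 26311 + 10525 = 36836 J.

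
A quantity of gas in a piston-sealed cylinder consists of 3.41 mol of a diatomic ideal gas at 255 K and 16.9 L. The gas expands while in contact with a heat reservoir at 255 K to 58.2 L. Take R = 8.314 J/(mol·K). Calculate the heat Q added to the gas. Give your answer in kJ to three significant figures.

Q ≈ 8.94 kJ

Isothermal ⇒ ΔU = 0, so Q = W = nRT ln(V₂/V₁).
Q = (3.41)(8.314)(255) ln(58.2/16.9) = 7229 × 1.237 = 8940 J.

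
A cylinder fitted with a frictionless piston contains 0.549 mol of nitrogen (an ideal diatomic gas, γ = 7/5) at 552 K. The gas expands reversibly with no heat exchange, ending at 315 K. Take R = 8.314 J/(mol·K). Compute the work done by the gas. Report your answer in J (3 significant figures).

W ≈ 2700 J

Adiabatic ⇒ Q = 0, so W_by = −ΔU = nCᵥ(T₁ − T₂).
Cᵥ = 5R/2 = 20.79 J/(mol·K).
W = (0.549)(20.79)(552 − 315) = 2704 J.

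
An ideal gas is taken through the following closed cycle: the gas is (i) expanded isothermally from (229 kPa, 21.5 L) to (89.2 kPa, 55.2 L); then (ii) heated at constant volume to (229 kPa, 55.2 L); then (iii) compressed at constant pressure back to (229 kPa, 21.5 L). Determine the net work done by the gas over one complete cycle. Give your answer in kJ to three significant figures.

Leg (i): W = PᵢVᵢ ln(V_f/Vᵢ) = (4924) ln(55.2/21.5) = 4642 J.
Leg (ii): W = 0.
Leg (iii): W = PΔV = (229)(21.5 − 55.2) = -7717 J.
W_net = 4642 − 7717 = -3075 J.

W_net ≈ -3.07 kJ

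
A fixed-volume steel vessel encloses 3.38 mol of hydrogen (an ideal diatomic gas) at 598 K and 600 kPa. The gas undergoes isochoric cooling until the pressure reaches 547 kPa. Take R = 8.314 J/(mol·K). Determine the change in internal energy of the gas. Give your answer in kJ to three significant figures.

Constant volume ⇒ W = 0, so Q = ΔU = nCᵥΔT with Cᵥ = 5R/2 = 20.79 J/(mol·K).
At constant V, T₂/T₁ = P₂/P₁ ⇒ ΔT = T₁(P₂/P₁ − 1) = 598·(547/600 − 1) = -52.82 K.
ΔU = (3.38)(20.79)(-52.82) = -3711 J.

ΔU ≈ -3.71 kJ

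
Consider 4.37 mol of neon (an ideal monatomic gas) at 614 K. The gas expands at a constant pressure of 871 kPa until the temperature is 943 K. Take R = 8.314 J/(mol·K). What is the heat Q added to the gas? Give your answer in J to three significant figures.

Isobaric: W = nRΔT = (4.37)(8.314)(329) = 11953 J.
ΔU = nCᵥΔT with Cᵥ = 3R/2: ΔU = (4.37)(12.47)(329) = 17930 J.
Q = ΔU + W = 17930 + 11953 = 29883 J.

Q ≈ 29900 J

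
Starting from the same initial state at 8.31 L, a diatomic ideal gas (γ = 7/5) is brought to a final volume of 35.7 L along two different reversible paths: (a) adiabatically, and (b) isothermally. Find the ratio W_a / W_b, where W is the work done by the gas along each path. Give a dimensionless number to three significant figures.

Path (a) adiabatic: W = P₁V₁(1 − (V₁/V₂)^(γ−1))/(γ−1) → W_a/(P₁V₁) = 1.105.
Path (b) isothermal: W = P₁V₁ ln(V₂/V₁) → W_b/(P₁V₁) = 1.458.
W_a / W_b = 1.105 / 1.458 = 0.7577.

W_a / W_b ≈ 0.758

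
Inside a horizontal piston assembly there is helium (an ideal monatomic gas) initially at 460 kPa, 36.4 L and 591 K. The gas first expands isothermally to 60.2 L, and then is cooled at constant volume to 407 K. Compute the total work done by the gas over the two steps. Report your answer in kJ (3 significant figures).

W_total ≈ 8.42 kJ

Step 1 (isothermal): W = P₁V₁ ln(V₂/V₁) = (16744) ln(60.2/36.4) = 8424 J.
Step 2 (isochoric): W = 0 (constant volume).
W_total = 8424 + 0 = 8424 J.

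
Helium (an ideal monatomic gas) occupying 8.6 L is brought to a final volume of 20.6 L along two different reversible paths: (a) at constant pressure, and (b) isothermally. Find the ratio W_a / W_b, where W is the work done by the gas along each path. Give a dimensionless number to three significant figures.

Path (a) isobaric: W = P₁(V₂ − V₁) → W_a/(P₁V₁) = 1.395.
Path (b) isothermal: W = P₁V₁ ln(V₂/V₁) → W_b/(P₁V₁) = 0.8735.
W_a / W_b = 1.395 / 0.8735 = 1.597.

W_a / W_b ≈ 1.60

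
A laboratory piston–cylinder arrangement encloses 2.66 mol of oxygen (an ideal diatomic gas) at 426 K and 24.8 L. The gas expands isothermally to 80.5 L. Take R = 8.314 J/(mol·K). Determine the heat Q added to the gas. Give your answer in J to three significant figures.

Q ≈ 11100 J

Isothermal ⇒ ΔU = 0, so Q = W = nRT ln(V₂/V₁).
Q = (2.66)(8.314)(426) ln(80.5/24.8) = 9421 × 1.177 = 11093 J.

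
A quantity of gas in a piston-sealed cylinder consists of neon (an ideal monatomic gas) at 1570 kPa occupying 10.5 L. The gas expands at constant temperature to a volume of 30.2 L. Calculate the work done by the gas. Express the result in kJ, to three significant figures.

W ≈ 17.4 kJ

Isothermal: W = nRT ln(V₂/V₁) = P₁V₁ ln(V₂/V₁).
P₁V₁ = (1570 kPa)(10.5 L) = 16485 J.
W = 16485 × ln(30.2/10.5) = 16485 × 1.056
W_by_gas = 17416 J.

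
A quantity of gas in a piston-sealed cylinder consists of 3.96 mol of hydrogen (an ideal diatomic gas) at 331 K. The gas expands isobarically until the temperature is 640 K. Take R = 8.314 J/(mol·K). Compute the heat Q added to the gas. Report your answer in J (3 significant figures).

Isobaric: W = nRΔT = (3.96)(8.314)(309) = 10173 J.
ΔU = nCᵥΔT with Cᵥ = 5R/2: ΔU = (3.96)(20.79)(309) = 25433 J.
Q = ΔU + W = 25433 + 10173 = 35607 J.

Q ≈ 35600 J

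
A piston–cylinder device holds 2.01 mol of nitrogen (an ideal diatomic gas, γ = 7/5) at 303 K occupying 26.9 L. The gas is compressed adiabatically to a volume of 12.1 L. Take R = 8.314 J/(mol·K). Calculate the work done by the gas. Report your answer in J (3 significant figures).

Adiabatic: TV^(γ−1) = const with γ = 7/5.
T₂ = T₁ (V₁/V₂)^(γ−1) = 303 × (26.9/12.1)^0.4 = 303 × 1.377 = 417.1 K.
W_by = nCᵥ(T₁ − T₂) = (2.01)(20.79)(303 − 417.1) = -4766 J.

W ≈ -4770 J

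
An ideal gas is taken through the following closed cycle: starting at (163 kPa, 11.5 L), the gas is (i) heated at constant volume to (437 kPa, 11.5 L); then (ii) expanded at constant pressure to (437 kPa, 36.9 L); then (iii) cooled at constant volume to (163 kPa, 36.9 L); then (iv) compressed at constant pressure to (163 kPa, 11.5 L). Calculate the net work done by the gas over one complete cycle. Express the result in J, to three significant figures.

W_net ≈ 6960 J

Constant-volume legs do no work.
W(ii) = (437)(36.9 − 11.5) = 11100 J; W(iv) = (163)(11.5 − 36.9) = -4140 J.
W_net = 11100 − 4140 = 6960 J (the clockwise enclosed area).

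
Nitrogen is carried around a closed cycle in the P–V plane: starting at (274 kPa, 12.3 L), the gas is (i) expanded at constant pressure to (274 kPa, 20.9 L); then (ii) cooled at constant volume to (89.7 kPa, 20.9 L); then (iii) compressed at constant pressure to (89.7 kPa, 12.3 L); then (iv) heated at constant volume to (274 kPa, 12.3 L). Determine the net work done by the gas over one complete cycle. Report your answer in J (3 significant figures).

Constant-volume legs do no work.
W(i) = (274)(20.9 − 12.3) = 2356 J; W(iii) = (89.7)(12.3 − 20.9) = -771.4 J.
W_net = 2356 − 771.4 = 1585 J (the clockwise enclosed area).

W_net ≈ 1580 J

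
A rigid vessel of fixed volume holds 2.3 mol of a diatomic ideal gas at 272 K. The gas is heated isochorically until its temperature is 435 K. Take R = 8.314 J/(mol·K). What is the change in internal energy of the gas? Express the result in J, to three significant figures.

ΔU ≈ 7790 J

Constant volume ⇒ W = 0, so Q = ΔU = nCᵥΔT with Cᵥ = 5R/2 = 20.79 J/(mol·K).
ΔU = (2.3)(20.79)(435 − 272) = 7792 J.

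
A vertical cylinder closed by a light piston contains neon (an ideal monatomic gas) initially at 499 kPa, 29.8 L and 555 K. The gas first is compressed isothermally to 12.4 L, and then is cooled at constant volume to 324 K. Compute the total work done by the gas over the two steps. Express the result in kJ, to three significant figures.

Step 1 (isothermal): W = P₁V₁ ln(V₂/V₁) = (14870) ln(12.4/29.8) = -13038 J.
Step 2 (isochoric): W = 0 (constant volume).
W_total = -13038 + 0 = -13038 J.

W_total ≈ -13.0 kJ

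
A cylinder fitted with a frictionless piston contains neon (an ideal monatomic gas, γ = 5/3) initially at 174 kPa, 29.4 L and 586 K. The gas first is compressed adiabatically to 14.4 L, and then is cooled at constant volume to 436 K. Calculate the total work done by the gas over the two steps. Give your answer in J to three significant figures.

W_total ≈ -4680 J

Step 1 (adiabatic): W = (P₁V₁ − P₂V₂)/(γ−1) = (5116 − 8233)/0.667 = -4676 J.
Step 2 (isochoric): W = 0 (constant volume).
W_total = -4676 + 0 = -4676 J.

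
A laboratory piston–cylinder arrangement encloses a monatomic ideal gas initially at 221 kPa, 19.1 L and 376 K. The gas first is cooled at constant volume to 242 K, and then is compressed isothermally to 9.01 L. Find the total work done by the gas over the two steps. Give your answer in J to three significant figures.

Step 1 (isochoric): W = 0 (constant volume).
After step 1: P = 142.2 kPa (V unchanged).
Step 2 (isothermal): W = P₁V₁ ln(V₂/V₁) = (2717) ln(9.01/19.1) = -2041 J.
W_total = 0 − 2041 = -2041 J.

W_total ≈ -2040 J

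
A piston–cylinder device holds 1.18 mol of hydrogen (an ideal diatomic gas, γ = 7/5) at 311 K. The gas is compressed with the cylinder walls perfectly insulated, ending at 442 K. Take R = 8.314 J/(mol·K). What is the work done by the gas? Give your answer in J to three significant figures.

Adiabatic ⇒ Q = 0, so W_by = −ΔU = nCᵥ(T₁ − T₂).
Cᵥ = 5R/2 = 20.79 J/(mol·K).
W = (1.18)(20.79)(311 − 442) = -3213 J.

W ≈ -3210 J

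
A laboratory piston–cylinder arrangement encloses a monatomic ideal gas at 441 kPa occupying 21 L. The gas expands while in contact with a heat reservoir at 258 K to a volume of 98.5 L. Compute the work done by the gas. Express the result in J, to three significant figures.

Isothermal: W = nRT ln(V₂/V₁) = P₁V₁ ln(V₂/V₁).
P₁V₁ = (441 kPa)(21 L) = 9261 J.
W = 9261 × ln(98.5/21) = 9261 × 1.546
W_by_gas = 14313 J.

W ≈ 14300 J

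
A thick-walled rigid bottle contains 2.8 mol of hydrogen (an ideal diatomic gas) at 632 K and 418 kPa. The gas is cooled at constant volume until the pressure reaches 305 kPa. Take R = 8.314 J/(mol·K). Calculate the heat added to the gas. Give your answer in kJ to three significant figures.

Q ≈ -9.94 kJ

Constant volume ⇒ W = 0, so Q = ΔU = nCᵥΔT with Cᵥ = 5R/2 = 20.79 J/(mol·K).
At constant V, T₂/T₁ = P₂/P₁ ⇒ ΔT = T₁(P₂/P₁ − 1) = 632·(305/418 − 1) = -170.9 K.
ΔU = (2.8)(20.79)(-170.9) = -9943 J.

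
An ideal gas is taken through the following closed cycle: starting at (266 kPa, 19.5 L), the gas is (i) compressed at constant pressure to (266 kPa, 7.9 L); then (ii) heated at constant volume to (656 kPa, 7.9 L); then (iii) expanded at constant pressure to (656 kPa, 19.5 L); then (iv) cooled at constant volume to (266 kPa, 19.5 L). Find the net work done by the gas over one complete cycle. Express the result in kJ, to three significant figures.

Constant-volume legs do no work.
W(i) = (266)(7.9 − 19.5) = -3086 J; W(iii) = (656)(19.5 − 7.9) = 7610 J.
W_net = -3086 + 7610 = 4524 J (the clockwise enclosed area).

W_net ≈ 4.52 kJ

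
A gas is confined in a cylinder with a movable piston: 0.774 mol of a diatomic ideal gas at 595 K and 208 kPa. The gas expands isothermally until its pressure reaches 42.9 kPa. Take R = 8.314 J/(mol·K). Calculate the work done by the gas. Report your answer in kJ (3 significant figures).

W ≈ 6.04 kJ

Isothermal process: W = nRT ln(V₂/V₁) = nRT ln(P₁/P₂).
W = (0.774)(8.314)(595) × ln(208/42.9)
  = 3829 × ln(4.848) = 3829 × 1.579
W_by_gas = 6044 J.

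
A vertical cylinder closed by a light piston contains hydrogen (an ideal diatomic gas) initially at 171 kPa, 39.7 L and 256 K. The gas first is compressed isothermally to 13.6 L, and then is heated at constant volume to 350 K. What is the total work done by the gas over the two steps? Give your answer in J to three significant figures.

W_total ≈ -7270 J

Step 1 (isothermal): W = P₁V₁ ln(V₂/V₁) = (6789) ln(13.6/39.7) = -7273 J.
Step 2 (isochoric): W = 0 (constant volume).
W_total = -7273 + 0 = -7273 J.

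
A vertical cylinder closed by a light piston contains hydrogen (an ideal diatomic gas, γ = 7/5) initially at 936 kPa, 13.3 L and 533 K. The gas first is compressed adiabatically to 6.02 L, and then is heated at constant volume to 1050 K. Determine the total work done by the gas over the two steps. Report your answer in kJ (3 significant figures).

Step 1 (adiabatic): W = (P₁V₁ − P₂V₂)/(γ−1) = (12449 − 17093)/0.4 = -11612 J.
Step 2 (isochoric): W = 0 (constant volume).
W_total = -11612 + 0 = -11612 J.

W_total ≈ -11.6 kJ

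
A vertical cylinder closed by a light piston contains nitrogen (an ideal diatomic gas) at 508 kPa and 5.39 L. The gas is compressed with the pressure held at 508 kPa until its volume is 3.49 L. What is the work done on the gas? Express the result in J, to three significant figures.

Isobaric: W = P ΔV.
W = (508 kPa)(3.49 − 5.39 L) = (508)(-1.9) = -965.2 J.
Work on gas = −W_by = 965.2 J.

W ≈ 965 J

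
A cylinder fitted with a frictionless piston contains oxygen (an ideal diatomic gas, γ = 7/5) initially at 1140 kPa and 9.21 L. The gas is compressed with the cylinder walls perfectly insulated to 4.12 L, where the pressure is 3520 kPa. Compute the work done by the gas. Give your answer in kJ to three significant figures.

W ≈ -10.0 kJ

Adiabatic: W = (P₁V₁ − P₂V₂)/(γ − 1) with γ = 7/5.
P₁V₁ = 10499 J, P₂V₂ = 14502 J.
W = (10499 − 14502) / 0.4 = -10007 J.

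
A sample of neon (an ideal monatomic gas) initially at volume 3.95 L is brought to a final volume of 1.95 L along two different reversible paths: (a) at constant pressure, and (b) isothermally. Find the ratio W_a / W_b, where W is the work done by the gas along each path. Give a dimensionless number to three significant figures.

W_a / W_b ≈ 0.717

Path (a) isobaric: W = P₁(V₂ − V₁) → W_a/(P₁V₁) = -0.5063.
Path (b) isothermal: W = P₁V₁ ln(V₂/V₁) → W_b/(P₁V₁) = -0.7059.
W_a / W_b = -0.5063 / -0.7059 = 0.7173.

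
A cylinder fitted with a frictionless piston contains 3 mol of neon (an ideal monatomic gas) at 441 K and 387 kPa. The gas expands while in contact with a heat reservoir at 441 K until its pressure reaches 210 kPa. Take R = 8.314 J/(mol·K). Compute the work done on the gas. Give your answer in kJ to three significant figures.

Isothermal process: W = nRT ln(V₂/V₁) = nRT ln(P₁/P₂).
W = (3)(8.314)(441) × ln(387/210)
  = 10999 × ln(1.843) = 10999 × 0.6113
W_by_gas = 6724 J; work on gas = −W_by = -6724 J.

W ≈ -6.72 kJ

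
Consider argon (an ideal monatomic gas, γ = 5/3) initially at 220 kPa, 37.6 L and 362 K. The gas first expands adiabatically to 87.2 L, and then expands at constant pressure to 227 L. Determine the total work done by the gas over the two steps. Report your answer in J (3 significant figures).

W_total ≈ 12900 J

Step 1 (adiabatic): W = (P₁V₁ − P₂V₂)/(γ−1) = (8272 − 4721)/0.667 = 5326 J.
After step 1: P = 54.14 kPa, V = 87.2 L, T = 206.6 K.
Step 2 (isobaric): W = PΔV = (54.14 kPa)(227 − 87.2 L) = 7569 J.
W_total = 5326 + 7569 = 12895 J.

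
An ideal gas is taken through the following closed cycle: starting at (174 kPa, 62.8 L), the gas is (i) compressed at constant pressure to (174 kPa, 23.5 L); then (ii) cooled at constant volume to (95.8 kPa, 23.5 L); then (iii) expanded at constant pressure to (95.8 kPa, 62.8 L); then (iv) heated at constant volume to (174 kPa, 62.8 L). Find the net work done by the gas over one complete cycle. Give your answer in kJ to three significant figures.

Constant-volume legs do no work.
W(i) = (174)(23.5 − 62.8) = -6838 J; W(iii) = (95.8)(62.8 − 23.5) = 3765 J.
W_net = -6838 + 3765 = -3073 J (the counter-clockwise enclosed area).

W_net ≈ -3.07 kJ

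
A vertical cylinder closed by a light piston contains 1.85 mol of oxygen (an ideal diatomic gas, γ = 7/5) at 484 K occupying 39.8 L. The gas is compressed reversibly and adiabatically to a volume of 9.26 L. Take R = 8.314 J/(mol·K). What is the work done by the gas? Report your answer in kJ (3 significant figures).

Adiabatic: TV^(γ−1) = const with γ = 7/5.
T₂ = T₁ (V₁/V₂)^(γ−1) = 484 × (39.8/9.26)^0.4 = 484 × 1.792 = 867.3 K.
W_by = nCᵥ(T₁ − T₂) = (1.85)(20.79)(484 − 867.3) = -14738 J.

W ≈ -14.7 kJ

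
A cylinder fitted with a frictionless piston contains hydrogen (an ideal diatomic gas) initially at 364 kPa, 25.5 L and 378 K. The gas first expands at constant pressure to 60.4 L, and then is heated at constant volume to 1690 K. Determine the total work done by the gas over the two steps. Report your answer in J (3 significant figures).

W_total ≈ 12700 J

Step 1 (isobaric): W = PΔV = (364 kPa)(60.4 − 25.5 L) = 12704 J.
Step 2 (isochoric): W = 0 (constant volume).
W_total = 12704 + 0 = 12704 J.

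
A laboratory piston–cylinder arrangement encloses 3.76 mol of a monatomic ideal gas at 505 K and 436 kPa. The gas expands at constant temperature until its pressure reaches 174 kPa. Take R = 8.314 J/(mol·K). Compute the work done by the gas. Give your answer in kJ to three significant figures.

W ≈ 14.5 kJ

Isothermal process: W = nRT ln(V₂/V₁) = nRT ln(P₁/P₂).
W = (3.76)(8.314)(505) × ln(436/174)
  = 15787 × ln(2.506) = 15787 × 0.9186
W_by_gas = 14501 J.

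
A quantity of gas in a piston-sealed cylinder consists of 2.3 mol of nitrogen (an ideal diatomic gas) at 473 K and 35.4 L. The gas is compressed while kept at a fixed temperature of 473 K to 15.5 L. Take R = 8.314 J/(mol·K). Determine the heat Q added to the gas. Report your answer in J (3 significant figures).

Q ≈ -7470 J

Isothermal ⇒ ΔU = 0, so Q = W = nRT ln(V₂/V₁).
Q = (2.3)(8.314)(473) ln(15.5/35.4) = 9045 × -0.8259 = -7470 J.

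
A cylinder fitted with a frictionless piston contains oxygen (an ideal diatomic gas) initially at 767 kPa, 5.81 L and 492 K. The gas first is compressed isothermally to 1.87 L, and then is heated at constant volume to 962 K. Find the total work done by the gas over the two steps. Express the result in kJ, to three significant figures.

Step 1 (isothermal): W = P₁V₁ ln(V₂/V₁) = (4456) ln(1.87/5.81) = -5052 J.
Step 2 (isochoric): W = 0 (constant volume).
W_total = -5052 + 0 = -5052 J.

W_total ≈ -5.05 kJ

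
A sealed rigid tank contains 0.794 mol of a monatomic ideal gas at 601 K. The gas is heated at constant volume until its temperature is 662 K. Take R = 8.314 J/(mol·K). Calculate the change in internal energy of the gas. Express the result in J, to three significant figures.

Constant volume ⇒ W = 0, so Q = ΔU = nCᵥΔT with Cᵥ = 3R/2 = 12.47 J/(mol·K).
ΔU = (0.794)(12.47)(662 − 601) = 604 J.

ΔU ≈ 604 J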